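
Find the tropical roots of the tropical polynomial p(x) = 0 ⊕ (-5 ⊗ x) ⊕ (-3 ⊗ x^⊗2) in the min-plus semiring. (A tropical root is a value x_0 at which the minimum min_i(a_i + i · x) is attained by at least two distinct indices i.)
Roots: {-2, 5}

Each tropical root is a break point of the lower envelope of the lines y = a_i + i · x (there are 3 lines, with slopes 0, 1, ..., 2). Only the lines that attain the minimum somewhere contribute to roots; other lines are dominated. Here the surviving (envelope) indices are i = 2, i = 1, i = 0.
Intersections between consecutive envelope lines give the roots: for adjacent envelope indices i < j the intersection is x = (a_i − a_j) / (j − i). Reading off the sorted break points: {-2, 5}.
Verification: at each break x_0, at least two indices attain the minimum of min_i(a_i + i · x_0).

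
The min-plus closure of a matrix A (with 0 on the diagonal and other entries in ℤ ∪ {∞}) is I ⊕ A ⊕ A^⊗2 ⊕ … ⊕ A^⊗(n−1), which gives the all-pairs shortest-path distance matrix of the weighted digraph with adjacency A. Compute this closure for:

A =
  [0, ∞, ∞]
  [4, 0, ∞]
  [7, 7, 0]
Closure =
  [0, ∞, ∞]
  [4, 0, ∞]
  [7, 7, 0]

This is the Floyd-Warshall all-pairs shortest-path computation. For each intermediate vertex k = 0, 1, …, 2, update dist[i][j] ← min(dist[i][j], dist[i][k] + dist[k][j]). The final matrix gives, for each (i, j), the minimum total weight of any directed path from i to j (possibly empty when i = j).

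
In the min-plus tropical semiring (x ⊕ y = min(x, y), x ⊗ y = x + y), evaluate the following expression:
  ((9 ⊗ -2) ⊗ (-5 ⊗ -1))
((9 ⊗ -2) ⊗ (-5 ⊗ -1)) = 1

Expand innermost to outermost. Recall ⊕ takes the minimum of its arguments and ⊗ takes their sum. Working out the expression ((9 ⊗ -2) ⊗ (-5 ⊗ -1)) gives 1.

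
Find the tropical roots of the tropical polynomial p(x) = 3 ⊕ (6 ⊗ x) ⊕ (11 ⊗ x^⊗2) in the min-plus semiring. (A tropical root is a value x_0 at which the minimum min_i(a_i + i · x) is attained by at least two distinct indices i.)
Roots: {-5, -3}

Each tropical root is a break point of the lower envelope of the lines y = a_i + i · x (there are 3 lines, with slopes 0, 1, ..., 2). Only the lines that attain the minimum somewhere contribute to roots; other lines are dominated. Here the surviving (envelope) indices are i = 2, i = 1, i = 0.
Intersections between consecutive envelope lines give the roots: for adjacent envelope indices i < j the intersection is x = (a_i − a_j) / (j − i). Reading off the sorted break points: {-5, -3}.
Verification: at each break x_0, at least two indices attain the minimum of min_i(a_i + i · x_0).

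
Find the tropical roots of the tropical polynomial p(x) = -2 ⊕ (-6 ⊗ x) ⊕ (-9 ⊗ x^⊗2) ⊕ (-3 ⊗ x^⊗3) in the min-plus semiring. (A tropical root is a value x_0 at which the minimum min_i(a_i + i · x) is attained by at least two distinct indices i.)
Roots: {-6, 3, 4}

Each tropical root is a break point of the lower envelope of the lines y = a_i + i · x (there are 4 lines, with slopes 0, 1, ..., 3). Only the lines that attain the minimum somewhere contribute to roots; other lines are dominated. Here the surviving (envelope) indices are i = 3, i = 2, i = 1, i = 0.
Intersections between consecutive envelope lines give the roots: for adjacent envelope indices i < j the intersection is x = (a_i − a_j) / (j − i). Reading off the sorted break points: {-6, 3, 4}.
Verification: at each break x_0, at least two indices attain the minimum of min_i(a_i + i · x_0).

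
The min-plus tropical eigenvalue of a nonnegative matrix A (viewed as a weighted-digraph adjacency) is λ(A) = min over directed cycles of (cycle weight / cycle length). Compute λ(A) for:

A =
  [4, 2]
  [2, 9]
λ(A) = 2

Enumerate directed cycles and compute their means (weight / length). Sample:
  cycle 0 → 0: weight = 4, length = 1, mean = 4/1 ≈ 4.000
  cycle 1 → 1: weight = 9, length = 1, mean = 9/1 ≈ 9.000
  cycle 0 → 1 → 0: weight = 4, length = 2, mean = 4/2 ≈ 2.000
  cycle 1 → 0 → 1: weight = 4, length = 2, mean = 4/2 ≈ 2.000
Minimum mean = 2.000, attained e.g. along the cycle 0 → 1 → 0 with weight 4 and length 2. So λ(A) = 4/2 = 2.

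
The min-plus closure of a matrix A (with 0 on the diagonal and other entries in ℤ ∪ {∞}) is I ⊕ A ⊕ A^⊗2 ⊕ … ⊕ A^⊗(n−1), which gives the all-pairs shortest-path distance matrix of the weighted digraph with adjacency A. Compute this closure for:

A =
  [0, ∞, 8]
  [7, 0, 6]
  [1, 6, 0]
Closure =
  [0, 14, 8]
  [7, 0, 6]
  [1, 6, 0]

This is the Floyd-Warshall all-pairs shortest-path computation. For each intermediate vertex k = 0, 1, …, 2, update dist[i][j] ← min(dist[i][j], dist[i][k] + dist[k][j]). The final matrix gives, for each (i, j), the minimum total weight of any directed path from i to j (possibly empty when i = j).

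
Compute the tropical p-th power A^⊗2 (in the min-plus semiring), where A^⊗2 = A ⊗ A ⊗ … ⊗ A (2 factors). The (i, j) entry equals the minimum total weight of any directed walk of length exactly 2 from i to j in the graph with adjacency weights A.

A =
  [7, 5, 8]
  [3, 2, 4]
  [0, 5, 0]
A^⊗2 =
  [8, 7, 8]
  [4, 4, 4]
  [0, 5, 0]

Each entry (A^⊗2)_ij equals the minimum over all length-2 walks i = v_0 → v_1 → … → v_2 = j of Σ_t A[v_t][v_{t+1}]. For example, for (i, j) = (0, 2) we minimise over 3 possible intermediate vertex sequences; the minimum is 8, attained along the walk 0 → 2 → 2.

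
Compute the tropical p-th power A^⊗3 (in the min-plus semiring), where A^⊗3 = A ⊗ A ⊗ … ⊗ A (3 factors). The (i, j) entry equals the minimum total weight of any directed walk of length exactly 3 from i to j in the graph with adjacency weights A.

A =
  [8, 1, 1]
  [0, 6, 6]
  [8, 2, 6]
A^⊗3 =
  [3, 2, 2]
  [1, 3, 7]
  [8, 3, 3]

Each entry (A^⊗3)_ij equals the minimum over all length-3 walks i = v_0 → v_1 → … → v_3 = j of Σ_t A[v_t][v_{t+1}]. For example, for (i, j) = (0, 2) we minimise over 9 possible intermediate vertex sequences; the minimum is 2, attained along the walk 0 → 1 → 0 → 2.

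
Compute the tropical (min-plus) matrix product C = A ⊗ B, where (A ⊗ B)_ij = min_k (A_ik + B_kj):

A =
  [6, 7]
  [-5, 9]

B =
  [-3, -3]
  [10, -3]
A ⊗ B =
  [3, 3]
  [-8, -8]

Apply the min-plus product entry-by-entry:
  C[0][0] = min over k of (A[0][0] + B[0][0] = 6 + -3 = 3, A[0][1] + B[1][0] = 7 + 10 = 17) = 3 (attained at k = 0)
  C[0][1] = min over k of (A[0][0] + B[0][1] = 6 + -3 = 3, A[0][1] + B[1][1] = 7 + -3 = 4) = 3 (attained at k = 0)
  C[1][0] = min over k of (A[1][0] + B[0][0] = -5 + -3 = -8, A[1][1] + B[1][0] = 9 + 10 = 19) = -8 (attained at k = 0)
  C[1][1] = min over k of (A[1][0] + B[0][1] = -5 + -3 = -8, A[1][1] + B[1][1] = 9 + -3 = 6) = -8 (attained at k = 0)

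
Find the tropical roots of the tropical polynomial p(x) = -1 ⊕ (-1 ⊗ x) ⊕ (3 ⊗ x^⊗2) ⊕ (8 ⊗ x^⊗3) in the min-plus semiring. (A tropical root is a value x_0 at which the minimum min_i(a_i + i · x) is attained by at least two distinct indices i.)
Roots: {-5, -4, 0}

Each tropical root is a break point of the lower envelope of the lines y = a_i + i · x (there are 4 lines, with slopes 0, 1, ..., 3). Only the lines that attain the minimum somewhere contribute to roots; other lines are dominated. Here the surviving (envelope) indices are i = 3, i = 2, i = 1, i = 0.
Intersections between consecutive envelope lines give the roots: for adjacent envelope indices i < j the intersection is x = (a_i − a_j) / (j − i). Reading off the sorted break points: {-5, -4, 0}.
Verification: at each break x_0, at least two indices attain the minimum of min_i(a_i + i · x_0).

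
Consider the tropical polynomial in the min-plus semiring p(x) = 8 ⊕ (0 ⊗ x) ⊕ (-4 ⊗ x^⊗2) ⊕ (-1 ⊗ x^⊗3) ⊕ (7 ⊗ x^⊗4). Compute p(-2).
p(-2) = -8

A tropical monomial a ⊗ x^⊗i evaluates to a + i · x. Evaluating each term at x = -2:
  Term 0 contributes 8 + 0 · -2 = 8
  Term 1 contributes 0 + 1 · -2 = -2
  Term 2 contributes -4 + 2 · -2 = -8
  Term 3 contributes -1 + 3 · -2 = -7
  Term 4 contributes 7 + 4 · -2 = -1
p(-2) = ⊕ of these = min[8, -2, -8, -7, -1] = -8.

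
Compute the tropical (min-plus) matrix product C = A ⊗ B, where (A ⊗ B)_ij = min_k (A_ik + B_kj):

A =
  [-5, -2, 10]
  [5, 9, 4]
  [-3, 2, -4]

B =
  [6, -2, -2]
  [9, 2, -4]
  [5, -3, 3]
A ⊗ B =
  [1, -7, -7]
  [9, 1, 3]
  [1, -7, -5]

Apply the min-plus product entry-by-entry:
  C[0][0] = min over k of (A[0][0] + B[0][0] = -5 + 6 = 1, A[0][1] + B[1][0] = -2 + 9 = 7, A[0][2] + B[2][0] = 10 + 5 = 15) = 1 (attained at k = 0)
  C[0][1] = min over k of (A[0][0] + B[0][1] = -5 + -2 = -7, A[0][1] + B[1][1] = -2 + 2 = 0, A[0][2] + B[2][1] = 10 + -3 = 7) = -7 (attained at k = 0)
  C[0][2] = min over k of (A[0][0] + B[0][2] = -5 + -2 = -7, A[0][1] + B[1][2] = -2 + -4 = -6, A[0][2] + B[2][2] = 10 + 3 = 13) = -7 (attained at k = 0)
  C[1][0] = min over k of (A[1][0] + B[0][0] = 5 + 6 = 11, A[1][1] + B[1][0] = 9 + 9 = 18, A[1][2] + B[2][0] = 4 + 5 = 9) = 9 (attained at k = 2)
  C[1][1] = min over k of (A[1][0] + B[0][1] = 5 + -2 = 3, A[1][1] + B[1][1] = 9 + 2 = 11, A[1][2] + B[2][1] = 4 + -3 = 1) = 1 (attained at k = 2)
  C[1][2] = min over k of (A[1][0] + B[0][2] = 5 + -2 = 3, A[1][1] + B[1][2] = 9 + -4 = 5, A[1][2] + B[2][2] = 4 + 3 = 7) = 3 (attained at k = 0)
  C[2][0] = min over k of (A[2][0] + B[0][0] = -3 + 6 = 3, A[2][1] + B[1][0] = 2 + 9 = 11, A[2][2] + B[2][0] = -4 + 5 = 1) = 1 (attained at k = 2)
  C[2][1] = min over k of (A[2][0] + B[0][1] = -3 + -2 = -5, A[2][1] + B[1][1] = 2 + 2 = 4, A[2][2] + B[2][1] = -4 + -3 = -7) = -7 (attained at k = 2)
  C[2][2] = min over k of (A[2][0] + B[0][2] = -3 + -2 = -5, A[2][1] + B[1][2] = 2 + -4 = -2, A[2][2] + B[2][2] = -4 + 3 = -1) = -5 (attained at k = 0)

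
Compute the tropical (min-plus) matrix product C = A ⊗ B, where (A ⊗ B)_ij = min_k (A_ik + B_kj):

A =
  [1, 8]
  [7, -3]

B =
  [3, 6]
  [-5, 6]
A ⊗ B =
  [3, 7]
  [-8, 3]

Apply the min-plus product entry-by-entry:
  C[0][0] = min over k of (A[0][0] + B[0][0] = 1 + 3 = 4, A[0][1] + B[1][0] = 8 + -5 = 3) = 3 (attained at k = 1)
  C[0][1] = min over k of (A[0][0] + B[0][1] = 1 + 6 = 7, A[0][1] + B[1][1] = 8 + 6 = 14) = 7 (attained at k = 0)
  C[1][0] = min over k of (A[1][0] + B[0][0] = 7 + 3 = 10, A[1][1] + B[1][0] = -3 + -5 = -8) = -8 (attained at k = 1)
  C[1][1] = min over k of (A[1][0] + B[0][1] = 7 + 6 = 13, A[1][1] + B[1][1] = -3 + 6 = 3) = 3 (attained at k = 1)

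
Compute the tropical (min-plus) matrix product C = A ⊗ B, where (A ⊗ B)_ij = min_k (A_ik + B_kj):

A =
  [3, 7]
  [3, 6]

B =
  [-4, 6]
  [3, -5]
A ⊗ B =
  [-1, 2]
  [-1, 1]

Apply the min-plus product entry-by-entry:
  C[0][0] = min over k of (A[0][0] + B[0][0] = 3 + -4 = -1, A[0][1] + B[1][0] = 7 + 3 = 10) = -1 (attained at k = 0)
  C[0][1] = min over k of (A[0][0] + B[0][1] = 3 + 6 = 9, A[0][1] + B[1][1] = 7 + -5 = 2) = 2 (attained at k = 1)
  C[1][0] = min over k of (A[1][0] + B[0][0] = 3 + -4 = -1, A[1][1] + B[1][0] = 6 + 3 = 9) = -1 (attained at k = 0)
  C[1][1] = min over k of (A[1][0] + B[0][1] = 3 + 6 = 9, A[1][1] + B[1][1] = 6 + -5 = 1) = 1 (attained at k = 1)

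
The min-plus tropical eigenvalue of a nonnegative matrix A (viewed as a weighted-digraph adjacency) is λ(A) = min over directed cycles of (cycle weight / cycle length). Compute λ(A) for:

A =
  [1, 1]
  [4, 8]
λ(A) = 1

Enumerate directed cycles and compute their means (weight / length). Sample:
  cycle 0 → 0: weight = 1, length = 1, mean = 1/1 ≈ 1.000
  cycle 1 → 1: weight = 8, length = 1, mean = 8/1 ≈ 8.000
  cycle 0 → 1 → 0: weight = 5, length = 2, mean = 5/2 ≈ 2.500
  cycle 1 → 0 → 1: weight = 5, length = 2, mean = 5/2 ≈ 2.500
Minimum mean = 1.000, attained e.g. along the cycle 0 → 0 with weight 1 and length 1. So λ(A) = 1/1 = 1.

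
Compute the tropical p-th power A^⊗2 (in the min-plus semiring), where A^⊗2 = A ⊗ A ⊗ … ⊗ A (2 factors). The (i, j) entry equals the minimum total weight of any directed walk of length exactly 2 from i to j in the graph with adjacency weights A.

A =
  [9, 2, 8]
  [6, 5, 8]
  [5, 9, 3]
A^⊗2 =
  [8, 7, 10]
  [11, 8, 11]
  [8, 7, 6]

Each entry (A^⊗2)_ij equals the minimum over all length-2 walks i = v_0 → v_1 → … → v_2 = j of Σ_t A[v_t][v_{t+1}]. For example, for (i, j) = (0, 2) we minimise over 3 possible intermediate vertex sequences; the minimum is 10, attained along the walk 0 → 1 → 2.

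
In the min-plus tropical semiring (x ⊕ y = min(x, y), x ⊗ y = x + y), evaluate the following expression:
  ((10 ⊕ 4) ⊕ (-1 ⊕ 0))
((10 ⊕ 4) ⊕ (-1 ⊕ 0)) = -1

Expand innermost to outermost. Recall ⊕ takes the minimum of its arguments and ⊗ takes their sum. Working out the expression ((10 ⊕ 4) ⊕ (-1 ⊕ 0)) gives -1.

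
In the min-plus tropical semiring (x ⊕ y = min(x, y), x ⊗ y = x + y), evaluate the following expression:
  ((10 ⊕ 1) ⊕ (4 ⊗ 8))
((10 ⊕ 1) ⊕ (4 ⊗ 8)) = 1

Expand innermost to outermost. Recall ⊕ takes the minimum of its arguments and ⊗ takes their sum. Working out the expression ((10 ⊕ 1) ⊕ (4 ⊗ 8)) gives 1.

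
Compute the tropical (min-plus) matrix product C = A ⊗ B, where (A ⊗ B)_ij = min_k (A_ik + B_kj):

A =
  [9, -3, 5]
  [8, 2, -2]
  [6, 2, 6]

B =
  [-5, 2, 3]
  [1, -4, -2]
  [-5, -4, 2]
A ⊗ B =
  [-2, -7, -5]
  [-7, -6, 0]
  [1, -2, 0]

Apply the min-plus product entry-by-entry:
  C[0][0] = min over k of (A[0][0] + B[0][0] = 9 + -5 = 4, A[0][1] + B[1][0] = -3 + 1 = -2, A[0][2] + B[2][0] = 5 + -5 = 0) = -2 (attained at k = 1)
  C[0][1] = min over k of (A[0][0] + B[0][1] = 9 + 2 = 11, A[0][1] + B[1][1] = -3 + -4 = -7, A[0][2] + B[2][1] = 5 + -4 = 1) = -7 (attained at k = 1)
  C[0][2] = min over k of (A[0][0] + B[0][2] = 9 + 3 = 12, A[0][1] + B[1][2] = -3 + -2 = -5, A[0][2] + B[2][2] = 5 + 2 = 7) = -5 (attained at k = 1)
  C[1][0] = min over k of (A[1][0] + B[0][0] = 8 + -5 = 3, A[1][1] + B[1][0] = 2 + 1 = 3, A[1][2] + B[2][0] = -2 + -5 = -7) = -7 (attained at k = 2)
  C[1][1] = min over k of (A[1][0] + B[0][1] = 8 + 2 = 10, A[1][1] + B[1][1] = 2 + -4 = -2, A[1][2] + B[2][1] = -2 + -4 = -6) = -6 (attained at k = 2)
  C[1][2] = min over k of (A[1][0] + B[0][2] = 8 + 3 = 11, A[1][1] + B[1][2] = 2 + -2 = 0, A[1][2] + B[2][2] = -2 + 2 = 0) = 0 (attained at k = 1)
  C[2][0] = min over k of (A[2][0] + B[0][0] = 6 + -5 = 1, A[2][1] + B[1][0] = 2 + 1 = 3, A[2][2] + B[2][0] = 6 + -5 = 1) = 1 (attained at k = 0)
  C[2][1] = min over k of (A[2][0] + B[0][1] = 6 + 2 = 8, A[2][1] + B[1][1] = 2 + -4 = -2, A[2][2] + B[2][1] = 6 + -4 = 2) = -2 (attained at k = 1)
  C[2][2] = min over k of (A[2][0] + B[0][2] = 6 + 3 = 9, A[2][1] + B[1][2] = 2 + -2 = 0, A[2][2] + B[2][2] = 6 + 2 = 8) = 0 (attained at k = 1)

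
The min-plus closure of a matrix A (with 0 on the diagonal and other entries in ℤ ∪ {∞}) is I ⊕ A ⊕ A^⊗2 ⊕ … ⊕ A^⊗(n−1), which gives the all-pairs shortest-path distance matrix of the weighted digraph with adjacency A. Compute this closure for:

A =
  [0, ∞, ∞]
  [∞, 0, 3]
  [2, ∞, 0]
Closure =
  [0, ∞, ∞]
  [5, 0, 3]
  [2, ∞, 0]

This is the Floyd-Warshall all-pairs shortest-path computation. For each intermediate vertex k = 0, 1, …, 2, update dist[i][j] ← min(dist[i][j], dist[i][k] + dist[k][j]). The final matrix gives, for each (i, j), the minimum total weight of any directed path from i to j (possibly empty when i = j).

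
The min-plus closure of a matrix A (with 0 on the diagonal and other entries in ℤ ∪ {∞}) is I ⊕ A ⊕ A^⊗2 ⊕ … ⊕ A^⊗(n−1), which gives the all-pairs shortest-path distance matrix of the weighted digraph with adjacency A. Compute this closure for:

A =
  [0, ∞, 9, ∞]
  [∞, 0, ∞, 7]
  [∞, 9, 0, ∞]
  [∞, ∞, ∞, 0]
Closure =
  [0, 18, 9, 25]
  [∞, 0, ∞, 7]
  [∞, 9, 0, 16]
  [∞, ∞, ∞, 0]

This is the Floyd-Warshall all-pairs shortest-path computation. For each intermediate vertex k = 0, 1, …, 3, update dist[i][j] ← min(dist[i][j], dist[i][k] + dist[k][j]). The final matrix gives, for each (i, j), the minimum total weight of any directed path from i to j (possibly empty when i = j).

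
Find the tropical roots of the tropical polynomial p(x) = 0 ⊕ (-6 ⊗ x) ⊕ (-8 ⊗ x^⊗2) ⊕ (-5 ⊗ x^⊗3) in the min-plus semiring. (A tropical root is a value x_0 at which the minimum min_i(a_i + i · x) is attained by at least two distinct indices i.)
Roots: {-3, 2, 6}

Each tropical root is a break point of the lower envelope of the lines y = a_i + i · x (there are 4 lines, with slopes 0, 1, ..., 3). Only the lines that attain the minimum somewhere contribute to roots; other lines are dominated. Here the surviving (envelope) indices are i = 3, i = 2, i = 1, i = 0.
Intersections between consecutive envelope lines give the roots: for adjacent envelope indices i < j the intersection is x = (a_i − a_j) / (j − i). Reading off the sorted break points: {-3, 2, 6}.
Verification: at each break x_0, at least two indices attain the minimum of min_i(a_i + i · x_0).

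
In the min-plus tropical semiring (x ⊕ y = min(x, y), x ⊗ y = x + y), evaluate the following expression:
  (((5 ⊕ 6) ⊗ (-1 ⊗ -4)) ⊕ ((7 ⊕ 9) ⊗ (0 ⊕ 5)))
(((5 ⊕ 6) ⊗ (-1 ⊗ -4)) ⊕ ((7 ⊕ 9) ⊗ (0 ⊕ 5))) = 0

Expand innermost to outermost. Recall ⊕ takes the minimum of its arguments and ⊗ takes their sum. Working out the expression (((5 ⊕ 6) ⊗ (-1 ⊗ -4)) ⊕ ((7 ⊕ 9) ⊗ (0 ⊕ 5))) gives 0.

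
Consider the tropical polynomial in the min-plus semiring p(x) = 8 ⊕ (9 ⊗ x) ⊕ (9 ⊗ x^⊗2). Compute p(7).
p(7) = 8

A tropical monomial a ⊗ x^⊗i evaluates to a + i · x. Evaluating each term at x = 7:
  Term 0 contributes 8 + 0 · 7 = 8
  Term 1 contributes 9 + 1 · 7 = 16
  Term 2 contributes 9 + 2 · 7 = 23
p(7) = ⊕ of these = min[8, 16, 23] = 8.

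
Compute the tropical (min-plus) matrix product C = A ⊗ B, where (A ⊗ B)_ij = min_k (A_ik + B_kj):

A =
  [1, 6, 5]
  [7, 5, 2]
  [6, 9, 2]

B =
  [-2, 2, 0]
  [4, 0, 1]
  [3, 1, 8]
A ⊗ B =
  [-1, 3, 1]
  [5, 3, 6]
  [4, 3, 6]

Apply the min-plus product entry-by-entry:
  C[0][0] = min over k of (A[0][0] + B[0][0] = 1 + -2 = -1, A[0][1] + B[1][0] = 6 + 4 = 10, A[0][2] + B[2][0] = 5 + 3 = 8) = -1 (attained at k = 0)
  C[0][1] = min over k of (A[0][0] + B[0][1] = 1 + 2 = 3, A[0][1] + B[1][1] = 6 + 0 = 6, A[0][2] + B[2][1] = 5 + 1 = 6) = 3 (attained at k = 0)
  C[0][2] = min over k of (A[0][0] + B[0][2] = 1 + 0 = 1, A[0][1] + B[1][2] = 6 + 1 = 7, A[0][2] + B[2][2] = 5 + 8 = 13) = 1 (attained at k = 0)
  C[1][0] = min over k of (A[1][0] + B[0][0] = 7 + -2 = 5, A[1][1] + B[1][0] = 5 + 4 = 9, A[1][2] + B[2][0] = 2 + 3 = 5) = 5 (attained at k = 0)
  C[1][1] = min over k of (A[1][0] + B[0][1] = 7 + 2 = 9, A[1][1] + B[1][1] = 5 + 0 = 5, A[1][2] + B[2][1] = 2 + 1 = 3) = 3 (attained at k = 2)
  C[1][2] = min over k of (A[1][0] + B[0][2] = 7 + 0 = 7, A[1][1] + B[1][2] = 5 + 1 = 6, A[1][2] + B[2][2] = 2 + 8 = 10) = 6 (attained at k = 1)
  C[2][0] = min over k of (A[2][0] + B[0][0] = 6 + -2 = 4, A[2][1] + B[1][0] = 9 + 4 = 13, A[2][2] + B[2][0] = 2 + 3 = 5) = 4 (attained at k = 0)
  C[2][1] = min over k of (A[2][0] + B[0][1] = 6 + 2 = 8, A[2][1] + B[1][1] = 9 + 0 = 9, A[2][2] + B[2][1] = 2 + 1 = 3) = 3 (attained at k = 2)
  C[2][2] = min over k of (A[2][0] + B[0][2] = 6 + 0 = 6, A[2][1] + B[1][2] = 9 + 1 = 10, A[2][2] + B[2][2] = 2 + 8 = 10) = 6 (attained at k = 0)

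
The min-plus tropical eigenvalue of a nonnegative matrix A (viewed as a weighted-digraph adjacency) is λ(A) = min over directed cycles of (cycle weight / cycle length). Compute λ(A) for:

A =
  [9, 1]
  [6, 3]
λ(A) = 3

Enumerate directed cycles and compute their means (weight / length). Sample:
  cycle 0 → 0: weight = 9, length = 1, mean = 9/1 ≈ 9.000
  cycle 1 → 1: weight = 3, length = 1, mean = 3/1 ≈ 3.000
  cycle 0 → 1 → 0: weight = 7, length = 2, mean = 7/2 ≈ 3.500
  cycle 1 → 0 → 1: weight = 7, length = 2, mean = 7/2 ≈ 3.500
Minimum mean = 3.000, attained e.g. along the cycle 1 → 1 with weight 3 and length 1. So λ(A) = 3/1 = 3.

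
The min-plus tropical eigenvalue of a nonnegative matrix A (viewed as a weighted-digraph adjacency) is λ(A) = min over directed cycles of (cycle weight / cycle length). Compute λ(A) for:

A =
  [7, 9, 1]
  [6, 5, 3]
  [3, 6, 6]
λ(A) = 2

Enumerate directed cycles and compute their means (weight / length). Sample:
  cycle 0 → 0: weight = 7, length = 1, mean = 7/1 ≈ 7.000
  cycle 1 → 1: weight = 5, length = 1, mean = 5/1 ≈ 5.000
  cycle 2 → 2: weight = 6, length = 1, mean = 6/1 ≈ 6.000
  cycle 0 → 1 → 0: weight = 15, length = 2, mean = 15/2 ≈ 7.500
  cycle 0 → 2 → 0: weight = 4, length = 2, mean = 4/2 ≈ 2.000
  cycle 1 → 0 → 1: weight = 15, length = 2, mean = 15/2 ≈ 7.500
Minimum mean = 2.000, attained e.g. along the cycle 0 → 2 → 0 with weight 4 and length 2. So λ(A) = 4/2 = 2.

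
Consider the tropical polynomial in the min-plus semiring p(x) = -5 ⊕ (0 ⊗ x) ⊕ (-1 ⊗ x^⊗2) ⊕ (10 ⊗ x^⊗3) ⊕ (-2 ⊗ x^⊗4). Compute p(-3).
p(-3) = -14

A tropical monomial a ⊗ x^⊗i evaluates to a + i · x. Evaluating each term at x = -3:
  Term 0 contributes -5 + 0 · -3 = -5
  Term 1 contributes 0 + 1 · -3 = -3
  Term 2 contributes -1 + 2 · -3 = -7
  Term 3 contributes 10 + 3 · -3 = 1
  Term 4 contributes -2 + 4 · -3 = -14
p(-3) = ⊕ of these = min[-5, -3, -7, 1, -14] = -14.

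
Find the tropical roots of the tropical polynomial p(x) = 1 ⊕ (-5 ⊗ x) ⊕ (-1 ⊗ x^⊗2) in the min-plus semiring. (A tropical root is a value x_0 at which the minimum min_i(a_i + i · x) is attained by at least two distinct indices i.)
Roots: {-4, 6}

Each tropical root is a break point of the lower envelope of the lines y = a_i + i · x (there are 3 lines, with slopes 0, 1, ..., 2). Only the lines that attain the minimum somewhere contribute to roots; other lines are dominated. Here the surviving (envelope) indices are i = 2, i = 1, i = 0.
Intersections between consecutive envelope lines give the roots: for adjacent envelope indices i < j the intersection is x = (a_i − a_j) / (j − i). Reading off the sorted break points: {-4, 6}.
Verification: at each break x_0, at least two indices attain the minimum of min_i(a_i + i · x_0).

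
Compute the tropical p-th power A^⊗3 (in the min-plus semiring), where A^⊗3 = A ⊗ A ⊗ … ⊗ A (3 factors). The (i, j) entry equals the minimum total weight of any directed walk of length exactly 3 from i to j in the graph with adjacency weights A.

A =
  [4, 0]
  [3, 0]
A^⊗3 =
  [3, 0]
  [3, 0]

Each entry (A^⊗3)_ij equals the minimum over all length-3 walks i = v_0 → v_1 → … → v_3 = j of Σ_t A[v_t][v_{t+1}]. For example, for (i, j) = (0, 1) we minimise over 4 possible intermediate vertex sequences; the minimum is 0, attained along the walk 0 → 1 → 1 → 1.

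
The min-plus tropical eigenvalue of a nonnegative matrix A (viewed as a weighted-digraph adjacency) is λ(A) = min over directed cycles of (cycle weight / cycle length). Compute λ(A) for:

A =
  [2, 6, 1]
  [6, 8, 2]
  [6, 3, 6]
λ(A) = 2

Enumerate directed cycles and compute their means (weight / length). Sample:
  cycle 0 → 0: weight = 2, length = 1, mean = 2/1 ≈ 2.000
  cycle 1 → 1: weight = 8, length = 1, mean = 8/1 ≈ 8.000
  cycle 2 → 2: weight = 6, length = 1, mean = 6/1 ≈ 6.000
  cycle 0 → 1 → 0: weight = 12, length = 2, mean = 12/2 ≈ 6.000
  cycle 0 → 2 → 0: weight = 7, length = 2, mean = 7/2 ≈ 3.500
  cycle 1 → 0 → 1: weight = 12, length = 2, mean = 12/2 ≈ 6.000
Minimum mean = 2.000, attained e.g. along the cycle 0 → 0 with weight 2 and length 1. So λ(A) = 2/1 = 2.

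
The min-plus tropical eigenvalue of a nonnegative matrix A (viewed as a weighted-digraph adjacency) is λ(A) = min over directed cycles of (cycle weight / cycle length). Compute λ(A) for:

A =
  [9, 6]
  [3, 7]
λ(A) = 9/2

Enumerate directed cycles and compute their means (weight / length). Sample:
  cycle 0 → 0: weight = 9, length = 1, mean = 9/1 ≈ 9.000
  cycle 1 → 1: weight = 7, length = 1, mean = 7/1 ≈ 7.000
  cycle 0 → 1 → 0: weight = 9, length = 2, mean = 9/2 ≈ 4.500
  cycle 1 → 0 → 1: weight = 9, length = 2, mean = 9/2 ≈ 4.500
Minimum mean = 4.500, attained e.g. along the cycle 0 → 1 → 0 with weight 9 and length 2. So λ(A) = 9/2 = 9/2.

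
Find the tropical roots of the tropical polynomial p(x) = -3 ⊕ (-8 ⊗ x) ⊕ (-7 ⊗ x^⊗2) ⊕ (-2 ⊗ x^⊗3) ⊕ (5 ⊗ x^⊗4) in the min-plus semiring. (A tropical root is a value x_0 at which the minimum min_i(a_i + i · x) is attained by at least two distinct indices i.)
Roots: {-7, -5, -1, 5}

Each tropical root is a break point of the lower envelope of the lines y = a_i + i · x (there are 5 lines, with slopes 0, 1, ..., 4). Only the lines that attain the minimum somewhere contribute to roots; other lines are dominated. Here the surviving (envelope) indices are i = 4, i = 3, i = 2, i = 1, i = 0.
Intersections between consecutive envelope lines give the roots: for adjacent envelope indices i < j the intersection is x = (a_i − a_j) / (j − i). Reading off the sorted break points: {-7, -5, -1, 5}.
Verification: at each break x_0, at least two indices attain the minimum of min_i(a_i + i · x_0).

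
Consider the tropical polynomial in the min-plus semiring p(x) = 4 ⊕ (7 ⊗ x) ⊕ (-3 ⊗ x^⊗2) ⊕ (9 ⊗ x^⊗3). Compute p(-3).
p(-3) = -9

A tropical monomial a ⊗ x^⊗i evaluates to a + i · x. Evaluating each term at x = -3:
  Term 0 contributes 4 + 0 · -3 = 4
  Term 1 contributes 7 + 1 · -3 = 4
  Term 2 contributes -3 + 2 · -3 = -9
  Term 3 contributes 9 + 3 · -3 = 0
p(-3) = ⊕ of these = min[4, 4, -9, 0] = -9.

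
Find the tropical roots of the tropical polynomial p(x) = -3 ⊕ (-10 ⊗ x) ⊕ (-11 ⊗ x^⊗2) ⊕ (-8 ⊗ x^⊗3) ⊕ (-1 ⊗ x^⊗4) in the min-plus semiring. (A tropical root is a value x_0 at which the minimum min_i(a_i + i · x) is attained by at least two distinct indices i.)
Roots: {-7, -3, 1, 7}

Each tropical root is a break point of the lower envelope of the lines y = a_i + i · x (there are 5 lines, with slopes 0, 1, ..., 4). Only the lines that attain the minimum somewhere contribute to roots; other lines are dominated. Here the surviving (envelope) indices are i = 4, i = 3, i = 2, i = 1, i = 0.
Intersections between consecutive envelope lines give the roots: for adjacent envelope indices i < j the intersection is x = (a_i − a_j) / (j − i). Reading off the sorted break points: {-7, -3, 1, 7}.
Verification: at each break x_0, at least two indices attain the minimum of min_i(a_i + i · x_0).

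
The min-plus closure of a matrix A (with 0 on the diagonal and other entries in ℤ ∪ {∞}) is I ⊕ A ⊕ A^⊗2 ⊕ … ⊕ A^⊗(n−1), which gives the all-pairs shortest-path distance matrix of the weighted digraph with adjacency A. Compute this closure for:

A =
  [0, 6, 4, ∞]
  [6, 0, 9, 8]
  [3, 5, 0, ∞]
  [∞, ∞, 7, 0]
Closure =
  [0, 6, 4, 14]
  [6, 0, 9, 8]
  [3, 5, 0, 13]
  [10, 12, 7, 0]

This is the Floyd-Warshall all-pairs shortest-path computation. For each intermediate vertex k = 0, 1, …, 3, update dist[i][j] ← min(dist[i][j], dist[i][k] + dist[k][j]). The final matrix gives, for each (i, j), the minimum total weight of any directed path from i to j (possibly empty when i = j).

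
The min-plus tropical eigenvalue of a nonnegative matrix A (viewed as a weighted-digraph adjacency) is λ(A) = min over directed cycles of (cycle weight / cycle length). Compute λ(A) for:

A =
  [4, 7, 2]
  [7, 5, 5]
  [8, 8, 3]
λ(A) = 3

Enumerate directed cycles and compute their means (weight / length). Sample:
  cycle 0 → 0: weight = 4, length = 1, mean = 4/1 ≈ 4.000
  cycle 1 → 1: weight = 5, length = 1, mean = 5/1 ≈ 5.000
  cycle 2 → 2: weight = 3, length = 1, mean = 3/1 ≈ 3.000
  cycle 0 → 1 → 0: weight = 14, length = 2, mean = 14/2 ≈ 7.000
  cycle 0 → 2 → 0: weight = 10, length = 2, mean = 10/2 ≈ 5.000
  cycle 1 → 0 → 1: weight = 14, length = 2, mean = 14/2 ≈ 7.000
Minimum mean = 3.000, attained e.g. along the cycle 2 → 2 with weight 3 and length 1. So λ(A) = 3/1 = 3.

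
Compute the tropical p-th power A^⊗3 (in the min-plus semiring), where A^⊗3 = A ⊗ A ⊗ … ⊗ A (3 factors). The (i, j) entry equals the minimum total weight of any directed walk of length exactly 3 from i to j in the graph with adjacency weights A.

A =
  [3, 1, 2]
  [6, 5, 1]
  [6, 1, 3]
A^⊗3 =
  [8, 3, 4]
  [8, 5, 3]
  [8, 3, 5]

Each entry (A^⊗3)_ij equals the minimum over all length-3 walks i = v_0 → v_1 → … → v_3 = j of Σ_t A[v_t][v_{t+1}]. For example, for (i, j) = (0, 2) we minimise over 9 possible intermediate vertex sequences; the minimum is 4, attained along the walk 0 → 2 → 1 → 2.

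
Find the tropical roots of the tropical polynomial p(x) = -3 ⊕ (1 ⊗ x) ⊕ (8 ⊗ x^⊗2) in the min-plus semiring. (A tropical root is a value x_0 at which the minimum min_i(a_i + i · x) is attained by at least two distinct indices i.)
Roots: {-7, -4}

Each tropical root is a break point of the lower envelope of the lines y = a_i + i · x (there are 3 lines, with slopes 0, 1, ..., 2). Only the lines that attain the minimum somewhere contribute to roots; other lines are dominated. Here the surviving (envelope) indices are i = 2, i = 1, i = 0.
Intersections between consecutive envelope lines give the roots: for adjacent envelope indices i < j the intersection is x = (a_i − a_j) / (j − i). Reading off the sorted break points: {-7, -4}.
Verification: at each break x_0, at least two indices attain the minimum of min_i(a_i + i · x_0).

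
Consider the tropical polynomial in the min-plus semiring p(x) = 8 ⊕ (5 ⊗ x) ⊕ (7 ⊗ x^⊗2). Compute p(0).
p(0) = 5

A tropical monomial a ⊗ x^⊗i evaluates to a + i · x. Evaluating each term at x = 0:
  Term 0 contributes 8 + 0 · 0 = 8
  Term 1 contributes 5 + 1 · 0 = 5
  Term 2 contributes 7 + 2 · 0 = 7
p(0) = ⊕ of these = min[8, 5, 7] = 5.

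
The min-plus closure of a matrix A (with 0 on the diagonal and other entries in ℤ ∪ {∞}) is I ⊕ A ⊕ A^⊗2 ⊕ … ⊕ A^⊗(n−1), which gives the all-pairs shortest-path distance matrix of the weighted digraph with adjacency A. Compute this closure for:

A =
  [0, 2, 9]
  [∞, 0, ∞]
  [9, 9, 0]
Closure =
  [0, 2, 9]
  [∞, 0, ∞]
  [9, 9, 0]

This is the Floyd-Warshall all-pairs shortest-path computation. For each intermediate vertex k = 0, 1, …, 2, update dist[i][j] ← min(dist[i][j], dist[i][k] + dist[k][j]). The final matrix gives, for each (i, j), the minimum total weight of any directed path from i to j (possibly empty when i = j).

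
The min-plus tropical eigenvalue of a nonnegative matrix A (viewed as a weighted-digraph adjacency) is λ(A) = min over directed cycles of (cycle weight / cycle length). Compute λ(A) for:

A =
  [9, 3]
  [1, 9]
λ(A) = 2

Enumerate directed cycles and compute their means (weight / length). Sample:
  cycle 0 → 0: weight = 9, length = 1, mean = 9/1 ≈ 9.000
  cycle 1 → 1: weight = 9, length = 1, mean = 9/1 ≈ 9.000
  cycle 0 → 1 → 0: weight = 4, length = 2, mean = 4/2 ≈ 2.000
  cycle 1 → 0 → 1: weight = 4, length = 2, mean = 4/2 ≈ 2.000
Minimum mean = 2.000, attained e.g. along the cycle 0 → 1 → 0 with weight 4 and length 2. So λ(A) = 4/2 = 2.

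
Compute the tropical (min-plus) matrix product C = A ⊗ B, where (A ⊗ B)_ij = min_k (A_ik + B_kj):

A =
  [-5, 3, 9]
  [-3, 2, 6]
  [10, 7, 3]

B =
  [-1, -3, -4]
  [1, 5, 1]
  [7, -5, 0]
A ⊗ B =
  [-6, -8, -9]
  [-4, -6, -7]
  [8, -2, 3]

Apply the min-plus product entry-by-entry:
  C[0][0] = min over k of (A[0][0] + B[0][0] = -5 + -1 = -6, A[0][1] + B[1][0] = 3 + 1 = 4, A[0][2] + B[2][0] = 9 + 7 = 16) = -6 (attained at k = 0)
  C[0][1] = min over k of (A[0][0] + B[0][1] = -5 + -3 = -8, A[0][1] + B[1][1] = 3 + 5 = 8, A[0][2] + B[2][1] = 9 + -5 = 4) = -8 (attained at k = 0)
  C[0][2] = min over k of (A[0][0] + B[0][2] = -5 + -4 = -9, A[0][1] + B[1][2] = 3 + 1 = 4, A[0][2] + B[2][2] = 9 + 0 = 9) = -9 (attained at k = 0)
  C[1][0] = min over k of (A[1][0] + B[0][0] = -3 + -1 = -4, A[1][1] + B[1][0] = 2 + 1 = 3, A[1][2] + B[2][0] = 6 + 7 = 13) = -4 (attained at k = 0)
  C[1][1] = min over k of (A[1][0] + B[0][1] = -3 + -3 = -6, A[1][1] + B[1][1] = 2 + 5 = 7, A[1][2] + B[2][1] = 6 + -5 = 1) = -6 (attained at k = 0)
  C[1][2] = min over k of (A[1][0] + B[0][2] = -3 + -4 = -7, A[1][1] + B[1][2] = 2 + 1 = 3, A[1][2] + B[2][2] = 6 + 0 = 6) = -7 (attained at k = 0)
  C[2][0] = min over k of (A[2][0] + B[0][0] = 10 + -1 = 9, A[2][1] + B[1][0] = 7 + 1 = 8, A[2][2] + B[2][0] = 3 + 7 = 10) = 8 (attained at k = 1)
  C[2][1] = min over k of (A[2][0] + B[0][1] = 10 + -3 = 7, A[2][1] + B[1][1] = 7 + 5 = 12, A[2][2] + B[2][1] = 3 + -5 = -2) = -2 (attained at k = 2)
  C[2][2] = min over k of (A[2][0] + B[0][2] = 10 + -4 = 6, A[2][1] + B[1][2] = 7 + 1 = 8, A[2][2] + B[2][2] = 3 + 0 = 3) = 3 (attained at k = 2)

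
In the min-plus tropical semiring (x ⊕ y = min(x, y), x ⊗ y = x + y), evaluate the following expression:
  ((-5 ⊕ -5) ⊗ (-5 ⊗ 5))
((-5 ⊕ -5) ⊗ (-5 ⊗ 5)) = -5

Expand innermost to outermost. Recall ⊕ takes the minimum of its arguments and ⊗ takes their sum. Working out the expression ((-5 ⊕ -5) ⊗ (-5 ⊗ 5)) gives -5.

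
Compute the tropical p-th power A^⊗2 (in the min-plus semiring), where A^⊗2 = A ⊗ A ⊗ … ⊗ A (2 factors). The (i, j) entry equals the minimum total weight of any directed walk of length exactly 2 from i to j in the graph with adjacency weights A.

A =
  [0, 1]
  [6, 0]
A^⊗2 =
  [0, 1]
  [6, 0]

Each entry (A^⊗2)_ij equals the minimum over all length-2 walks i = v_0 → v_1 → … → v_2 = j of Σ_t A[v_t][v_{t+1}]. For example, for (i, j) = (0, 1) we minimise over 2 possible intermediate vertex sequences; the minimum is 1, attained along the walk 0 → 0 → 1.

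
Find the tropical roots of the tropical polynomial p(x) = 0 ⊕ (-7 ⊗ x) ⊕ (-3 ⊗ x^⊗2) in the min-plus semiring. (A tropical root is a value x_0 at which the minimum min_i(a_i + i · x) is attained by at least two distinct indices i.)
Roots: {-4, 7}

Each tropical root is a break point of the lower envelope of the lines y = a_i + i · x (there are 3 lines, with slopes 0, 1, ..., 2). Only the lines that attain the minimum somewhere contribute to roots; other lines are dominated. Here the surviving (envelope) indices are i = 2, i = 1, i = 0.
Intersections between consecutive envelope lines give the roots: for adjacent envelope indices i < j the intersection is x = (a_i − a_j) / (j − i). Reading off the sorted break points: {-4, 7}.
Verification: at each break x_0, at least two indices attain the minimum of min_i(a_i + i · x_0).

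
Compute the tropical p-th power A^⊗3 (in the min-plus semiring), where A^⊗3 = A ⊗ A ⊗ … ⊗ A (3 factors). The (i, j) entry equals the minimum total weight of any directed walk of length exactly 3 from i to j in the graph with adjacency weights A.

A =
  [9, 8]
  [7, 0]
A^⊗3 =
  [15, 8]
  [7, 0]

Each entry (A^⊗3)_ij equals the minimum over all length-3 walks i = v_0 → v_1 → … → v_3 = j of Σ_t A[v_t][v_{t+1}]. For example, for (i, j) = (0, 1) we minimise over 4 possible intermediate vertex sequences; the minimum is 8, attained along the walk 0 → 1 → 1 → 1.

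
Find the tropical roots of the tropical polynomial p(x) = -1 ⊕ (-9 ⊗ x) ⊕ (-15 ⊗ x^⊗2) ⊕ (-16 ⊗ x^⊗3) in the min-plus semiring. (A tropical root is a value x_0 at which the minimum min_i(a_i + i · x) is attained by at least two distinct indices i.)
Roots: {1, 6, 8}

Each tropical root is a break point of the lower envelope of the lines y = a_i + i · x (there are 4 lines, with slopes 0, 1, ..., 3). Only the lines that attain the minimum somewhere contribute to roots; other lines are dominated. Here the surviving (envelope) indices are i = 3, i = 2, i = 1, i = 0.
Intersections between consecutive envelope lines give the roots: for adjacent envelope indices i < j the intersection is x = (a_i − a_j) / (j − i). Reading off the sorted break points: {1, 6, 8}.
Verification: at each break x_0, at least two indices attain the minimum of min_i(a_i + i · x_0).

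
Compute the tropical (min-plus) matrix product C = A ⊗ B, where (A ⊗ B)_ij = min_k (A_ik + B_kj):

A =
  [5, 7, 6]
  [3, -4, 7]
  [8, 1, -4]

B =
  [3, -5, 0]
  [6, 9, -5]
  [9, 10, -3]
A ⊗ B =
  [8, 0, 2]
  [2, -2, -9]
  [5, 3, -7]

Apply the min-plus product entry-by-entry:
  C[0][0] = min over k of (A[0][0] + B[0][0] = 5 + 3 = 8, A[0][1] + B[1][0] = 7 + 6 = 13, A[0][2] + B[2][0] = 6 + 9 = 15) = 8 (attained at k = 0)
  C[0][1] = min over k of (A[0][0] + B[0][1] = 5 + -5 = 0, A[0][1] + B[1][1] = 7 + 9 = 16, A[0][2] + B[2][1] = 6 + 10 = 16) = 0 (attained at k = 0)
  C[0][2] = min over k of (A[0][0] + B[0][2] = 5 + 0 = 5, A[0][1] + B[1][2] = 7 + -5 = 2, A[0][2] + B[2][2] = 6 + -3 = 3) = 2 (attained at k = 1)
  C[1][0] = min over k of (A[1][0] + B[0][0] = 3 + 3 = 6, A[1][1] + B[1][0] = -4 + 6 = 2, A[1][2] + B[2][0] = 7 + 9 = 16) = 2 (attained at k = 1)
  C[1][1] = min over k of (A[1][0] + B[0][1] = 3 + -5 = -2, A[1][1] + B[1][1] = -4 + 9 = 5, A[1][2] + B[2][1] = 7 + 10 = 17) = -2 (attained at k = 0)
  C[1][2] = min over k of (A[1][0] + B[0][2] = 3 + 0 = 3, A[1][1] + B[1][2] = -4 + -5 = -9, A[1][2] + B[2][2] = 7 + -3 = 4) = -9 (attained at k = 1)
  C[2][0] = min over k of (A[2][0] + B[0][0] = 8 + 3 = 11, A[2][1] + B[1][0] = 1 + 6 = 7, A[2][2] + B[2][0] = -4 + 9 = 5) = 5 (attained at k = 2)
  C[2][1] = min over k of (A[2][0] + B[0][1] = 8 + -5 = 3, A[2][1] + B[1][1] = 1 + 9 = 10, A[2][2] + B[2][1] = -4 + 10 = 6) = 3 (attained at k = 0)
  C[2][2] = min over k of (A[2][0] + B[0][2] = 8 + 0 = 8, A[2][1] + B[1][2] = 1 + -5 = -4, A[2][2] + B[2][2] = -4 + -3 = -7) = -7 (attained at k = 2)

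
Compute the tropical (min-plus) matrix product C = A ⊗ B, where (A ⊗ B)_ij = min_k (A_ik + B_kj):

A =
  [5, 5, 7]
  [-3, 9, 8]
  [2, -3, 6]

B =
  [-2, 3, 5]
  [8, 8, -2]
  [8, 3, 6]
A ⊗ B =
  [3, 8, 3]
  [-5, 0, 2]
  [0, 5, -5]

Apply the min-plus product entry-by-entry:
  C[0][0] = min over k of (A[0][0] + B[0][0] = 5 + -2 = 3, A[0][1] + B[1][0] = 5 + 8 = 13, A[0][2] + B[2][0] = 7 + 8 = 15) = 3 (attained at k = 0)
  C[0][1] = min over k of (A[0][0] + B[0][1] = 5 + 3 = 8, A[0][1] + B[1][1] = 5 + 8 = 13, A[0][2] + B[2][1] = 7 + 3 = 10) = 8 (attained at k = 0)
  C[0][2] = min over k of (A[0][0] + B[0][2] = 5 + 5 = 10, A[0][1] + B[1][2] = 5 + -2 = 3, A[0][2] + B[2][2] = 7 + 6 = 13) = 3 (attained at k = 1)
  C[1][0] = min over k of (A[1][0] + B[0][0] = -3 + -2 = -5, A[1][1] + B[1][0] = 9 + 8 = 17, A[1][2] + B[2][0] = 8 + 8 = 16) = -5 (attained at k = 0)
  C[1][1] = min over k of (A[1][0] + B[0][1] = -3 + 3 = 0, A[1][1] + B[1][1] = 9 + 8 = 17, A[1][2] + B[2][1] = 8 + 3 = 11) = 0 (attained at k = 0)
  C[1][2] = min over k of (A[1][0] + B[0][2] = -3 + 5 = 2, A[1][1] + B[1][2] = 9 + -2 = 7, A[1][2] + B[2][2] = 8 + 6 = 14) = 2 (attained at k = 0)
  C[2][0] = min over k of (A[2][0] + B[0][0] = 2 + -2 = 0, A[2][1] + B[1][0] = -3 + 8 = 5, A[2][2] + B[2][0] = 6 + 8 = 14) = 0 (attained at k = 0)
  C[2][1] = min over k of (A[2][0] + B[0][1] = 2 + 3 = 5, A[2][1] + B[1][1] = -3 + 8 = 5, A[2][2] + B[2][1] = 6 + 3 = 9) = 5 (attained at k = 0)
  C[2][2] = min over k of (A[2][0] + B[0][2] = 2 + 5 = 7, A[2][1] + B[1][2] = -3 + -2 = -5, A[2][2] + B[2][2] = 6 + 6 = 12) = -5 (attained at k = 1)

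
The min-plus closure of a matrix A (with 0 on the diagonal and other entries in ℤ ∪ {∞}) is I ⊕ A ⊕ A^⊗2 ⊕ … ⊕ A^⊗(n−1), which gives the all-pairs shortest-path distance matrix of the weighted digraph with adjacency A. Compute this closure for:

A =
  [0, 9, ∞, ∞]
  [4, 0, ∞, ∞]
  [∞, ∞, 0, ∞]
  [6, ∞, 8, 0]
Closure =
  [0, 9, ∞, ∞]
  [4, 0, ∞, ∞]
  [∞, ∞, 0, ∞]
  [6, 15, 8, 0]

This is the Floyd-Warshall all-pairs shortest-path computation. For each intermediate vertex k = 0, 1, …, 3, update dist[i][j] ← min(dist[i][j], dist[i][k] + dist[k][j]). The final matrix gives, for each (i, j), the minimum total weight of any directed path from i to j (possibly empty when i = j).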